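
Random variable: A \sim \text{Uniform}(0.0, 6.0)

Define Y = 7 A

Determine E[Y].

For Y = 7A:
E[Y] = 7 * E[A]
E[A] = (0 + 6)/2 = 3
E[Y] = 7 * 3 = 21

21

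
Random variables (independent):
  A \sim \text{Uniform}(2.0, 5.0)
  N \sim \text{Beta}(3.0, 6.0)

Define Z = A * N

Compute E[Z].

For independent RVs: E[XY] = E[X]*E[Y]
E[A] = 3.5
E[N] = 0.33333333
E[Z] = 3.5 * 0.33333333 = 1.1666667

1.1666667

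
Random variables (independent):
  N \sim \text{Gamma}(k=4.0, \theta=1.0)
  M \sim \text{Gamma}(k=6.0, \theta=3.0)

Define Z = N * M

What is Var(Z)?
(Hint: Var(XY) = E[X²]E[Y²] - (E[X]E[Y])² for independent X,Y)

Var(XY) = E[X²]E[Y²] - (E[X]E[Y])²
E[N] = 4, Var(N) = 4
E[M] = 18, Var(M) = 54
E[N²] = 4 + 4² = 20
E[M²] = 54 + 18² = 378
Var(Z) = 20*378 - (4*18)²
= 7560 - 5184 = 2376

2376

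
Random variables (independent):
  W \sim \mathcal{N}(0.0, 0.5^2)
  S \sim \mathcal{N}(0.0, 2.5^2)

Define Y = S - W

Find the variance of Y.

For independent RVs: Var(aX + bY) = a²Var(X) + b²Var(Y)
Var(W) = 0.25
Var(S) = 6.25
Var(Y) = (-1)²*0.25 + 1²*6.25
= 1*0.25 + 1*6.25 = 6.5

6.5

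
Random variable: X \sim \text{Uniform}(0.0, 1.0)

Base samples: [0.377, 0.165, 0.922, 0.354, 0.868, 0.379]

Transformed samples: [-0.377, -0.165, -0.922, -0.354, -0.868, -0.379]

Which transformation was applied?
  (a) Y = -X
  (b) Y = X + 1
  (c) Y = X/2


Checking option (a) Y = -X:
  X = 0.377 -> Y = -0.377 ✓
  X = 0.165 -> Y = -0.165 ✓
  X = 0.922 -> Y = -0.922 ✓
All samples match this transformation.

(a) -X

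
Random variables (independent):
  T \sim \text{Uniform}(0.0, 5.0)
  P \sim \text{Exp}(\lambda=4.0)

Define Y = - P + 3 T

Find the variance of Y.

For independent RVs: Var(aX + bY) = a²Var(X) + b²Var(Y)
Var(T) = 2.0833333
Var(P) = 0.0625
Var(Y) = 3²*2.0833333 + (-1)²*0.0625
= 9*2.0833333 + 1*0.0625 = 18.8125

18.8125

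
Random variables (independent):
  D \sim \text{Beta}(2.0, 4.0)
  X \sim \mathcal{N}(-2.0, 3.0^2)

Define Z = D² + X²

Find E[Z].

E[Z] = E[D²] + E[X²]
E[D²] = Var(D) + E[D]² = 0.031746032 + 0.11111111 = 0.14285714
E[X²] = Var(X) + E[X]² = 9 + 4 = 13
E[Z] = 0.14285714 + 13 = 13.142857

13.142857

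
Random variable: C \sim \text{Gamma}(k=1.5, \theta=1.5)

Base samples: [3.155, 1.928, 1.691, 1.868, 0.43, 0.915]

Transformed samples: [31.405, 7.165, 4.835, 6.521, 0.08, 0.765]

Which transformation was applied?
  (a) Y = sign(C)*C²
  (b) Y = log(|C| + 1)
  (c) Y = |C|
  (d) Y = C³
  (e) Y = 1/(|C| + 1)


Checking option (d) Y = C³:
  C = 3.155 -> Y = 31.405 ✓
  C = 1.928 -> Y = 7.165 ✓
  C = 1.691 -> Y = 4.835 ✓
All samples match this transformation.

(d) C³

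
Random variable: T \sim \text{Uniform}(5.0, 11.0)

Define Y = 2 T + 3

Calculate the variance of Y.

For Y = aT + b: Var(Y) = a² * Var(T)
Var(T) = (11 - 5)^2/12 = 3
Var(Y) = 2² * 3 = 4 * 3 = 12

12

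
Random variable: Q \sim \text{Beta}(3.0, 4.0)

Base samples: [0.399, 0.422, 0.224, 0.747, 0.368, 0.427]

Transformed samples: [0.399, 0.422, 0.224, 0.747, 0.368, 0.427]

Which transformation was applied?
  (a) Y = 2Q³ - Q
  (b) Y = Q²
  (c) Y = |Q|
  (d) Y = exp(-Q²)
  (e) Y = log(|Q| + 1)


Checking option (c) Y = |Q|:
  Q = 0.399 -> Y = 0.399 ✓
  Q = 0.422 -> Y = 0.422 ✓
  Q = 0.224 -> Y = 0.224 ✓
All samples match this transformation.

(c) |Q|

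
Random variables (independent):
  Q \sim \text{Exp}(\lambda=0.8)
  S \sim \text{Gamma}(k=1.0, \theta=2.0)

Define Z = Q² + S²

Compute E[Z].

E[Z] = E[Q²] + E[S²]
E[Q²] = Var(Q) + E[Q]² = 1.5625 + 1.5625 = 3.125
E[S²] = Var(S) + E[S]² = 4 + 4 = 8
E[Z] = 3.125 + 8 = 11.125

11.125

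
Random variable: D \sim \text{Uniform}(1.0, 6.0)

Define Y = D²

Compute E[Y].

Using E[X²] = Var(X) + (E[X])²:
E[D] = 3.5
Var(D) = (6 - 1)^2/12 = 2.0833333
E[D²] = 2.0833333 + 3.5² = 2.0833333 + 12.25 = 14.333333

14.333333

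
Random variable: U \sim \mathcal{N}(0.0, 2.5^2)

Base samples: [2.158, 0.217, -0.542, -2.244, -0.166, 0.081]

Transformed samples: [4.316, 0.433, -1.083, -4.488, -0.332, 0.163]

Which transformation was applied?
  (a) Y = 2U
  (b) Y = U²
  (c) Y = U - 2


Checking option (a) Y = 2U:
  U = 2.158 -> Y = 4.316 ✓
  U = 0.217 -> Y = 0.433 ✓
  U = -0.542 -> Y = -1.083 ✓
All samples match this transformation.

(a) 2U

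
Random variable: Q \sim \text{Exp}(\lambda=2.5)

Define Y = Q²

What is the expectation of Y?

Using E[X²] = Var(X) + (E[X])²:
E[Q] = 0.4
Var(Q) = 1/2.5^2 = 0.16
E[Q²] = 0.16 + 0.4² = 0.16 + 0.16 = 0.32

0.32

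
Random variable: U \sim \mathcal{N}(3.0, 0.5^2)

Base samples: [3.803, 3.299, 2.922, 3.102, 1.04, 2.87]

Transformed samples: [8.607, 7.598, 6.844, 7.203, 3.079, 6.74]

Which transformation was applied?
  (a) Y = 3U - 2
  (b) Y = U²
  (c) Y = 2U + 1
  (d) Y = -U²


Checking option (c) Y = 2U + 1:
  U = 3.803 -> Y = 8.607 ✓
  U = 3.299 -> Y = 7.598 ✓
  U = 2.922 -> Y = 6.844 ✓
All samples match this transformation.

(c) 2U + 1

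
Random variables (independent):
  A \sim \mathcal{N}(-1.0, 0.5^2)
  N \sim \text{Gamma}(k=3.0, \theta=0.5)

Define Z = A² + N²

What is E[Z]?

E[Z] = E[A²] + E[N²]
E[A²] = Var(A) + E[A]² = 0.25 + 1 = 1.25
E[N²] = Var(N) + E[N]² = 0.75 + 2.25 = 3
E[Z] = 1.25 + 3 = 4.25

4.25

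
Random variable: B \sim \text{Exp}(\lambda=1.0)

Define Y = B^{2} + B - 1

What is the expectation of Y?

E[Y] = 1*E[B²] + 1*E[B] - 1
E[B] = 1
E[B²] = Var(B) + (E[B])² = 1 + 1 = 2
E[Y] = 1*2 + 1*1 - 1 = 2

2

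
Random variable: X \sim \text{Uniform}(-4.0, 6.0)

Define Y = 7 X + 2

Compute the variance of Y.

For Y = aX + b: Var(Y) = a² * Var(X)
Var(X) = (6 + 4)^2/12 = 8.3333333
Var(Y) = 7² * 8.3333333 = 49 * 8.3333333 = 408.33333

408.33333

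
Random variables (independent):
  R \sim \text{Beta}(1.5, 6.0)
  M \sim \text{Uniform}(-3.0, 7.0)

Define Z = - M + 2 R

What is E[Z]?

E[Z] = 2*E[R] - 1*E[M]
E[R] = 0.2
E[M] = 2
E[Z] = 2*0.2 - 1*2 = -1.6

-1.6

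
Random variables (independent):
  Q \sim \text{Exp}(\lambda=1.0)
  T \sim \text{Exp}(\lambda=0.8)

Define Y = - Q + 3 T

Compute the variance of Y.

For independent RVs: Var(aX + bY) = a²Var(X) + b²Var(Y)
Var(Q) = 1
Var(T) = 1.5625
Var(Y) = (-1)²*1 + 3²*1.5625
= 1*1 + 9*1.5625 = 15.0625

15.0625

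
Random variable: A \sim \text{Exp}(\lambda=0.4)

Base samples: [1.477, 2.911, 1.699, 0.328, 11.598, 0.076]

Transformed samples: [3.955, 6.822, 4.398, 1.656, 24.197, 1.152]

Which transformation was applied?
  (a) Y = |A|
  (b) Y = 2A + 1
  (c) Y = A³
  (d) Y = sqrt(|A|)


Checking option (b) Y = 2A + 1:
  A = 1.477 -> Y = 3.955 ✓
  A = 2.911 -> Y = 6.822 ✓
  A = 1.699 -> Y = 4.398 ✓
All samples match this transformation.

(b) 2A + 1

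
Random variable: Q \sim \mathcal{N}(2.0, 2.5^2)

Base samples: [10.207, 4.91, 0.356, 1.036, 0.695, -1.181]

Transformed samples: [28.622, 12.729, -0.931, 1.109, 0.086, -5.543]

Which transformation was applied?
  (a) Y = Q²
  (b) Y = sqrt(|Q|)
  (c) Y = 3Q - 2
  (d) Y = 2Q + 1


Checking option (c) Y = 3Q - 2:
  Q = 10.207 -> Y = 28.622 ✓
  Q = 4.91 -> Y = 12.729 ✓
  Q = 0.356 -> Y = -0.931 ✓
All samples match this transformation.

(c) 3Q - 2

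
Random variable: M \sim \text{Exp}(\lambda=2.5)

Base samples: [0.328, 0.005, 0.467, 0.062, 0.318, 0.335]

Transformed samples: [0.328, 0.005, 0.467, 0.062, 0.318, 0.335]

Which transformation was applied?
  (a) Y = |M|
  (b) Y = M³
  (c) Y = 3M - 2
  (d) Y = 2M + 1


Checking option (a) Y = |M|:
  M = 0.328 -> Y = 0.328 ✓
  M = 0.005 -> Y = 0.005 ✓
  M = 0.467 -> Y = 0.467 ✓
All samples match this transformation.

(a) |M|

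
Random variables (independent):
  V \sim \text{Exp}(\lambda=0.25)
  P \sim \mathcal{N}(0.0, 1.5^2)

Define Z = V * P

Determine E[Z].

For independent RVs: E[XY] = E[X]*E[Y]
E[V] = 4
E[P] = 0
E[Z] = 4 * 0 = 0

0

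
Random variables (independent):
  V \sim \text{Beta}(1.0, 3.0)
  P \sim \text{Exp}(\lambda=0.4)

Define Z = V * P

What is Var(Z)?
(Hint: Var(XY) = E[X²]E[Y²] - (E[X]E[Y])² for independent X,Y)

Var(XY) = E[X²]E[Y²] - (E[X]E[Y])²
E[V] = 0.25, Var(V) = 0.0375
E[P] = 2.5, Var(P) = 6.25
E[V²] = 0.0375 + 0.25² = 0.1
E[P²] = 6.25 + 2.5² = 12.5
Var(Z) = 0.1*12.5 - (0.25*2.5)²
= 1.25 - 0.390625 = 0.859375

0.859375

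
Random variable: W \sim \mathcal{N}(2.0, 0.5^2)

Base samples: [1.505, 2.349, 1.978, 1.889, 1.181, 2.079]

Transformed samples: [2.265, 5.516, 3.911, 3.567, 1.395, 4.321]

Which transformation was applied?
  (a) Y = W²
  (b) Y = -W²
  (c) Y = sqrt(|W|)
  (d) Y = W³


Checking option (a) Y = W²:
  W = 1.505 -> Y = 2.265 ✓
  W = 2.349 -> Y = 5.516 ✓
  W = 1.978 -> Y = 3.911 ✓
All samples match this transformation.

(a) W²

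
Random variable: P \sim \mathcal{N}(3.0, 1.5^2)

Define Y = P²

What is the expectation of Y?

Using E[X²] = Var(X) + (E[X])²:
E[P] = 3
Var(P) = 1.5^2 = 2.25
E[P²] = 2.25 + 3² = 2.25 + 9 = 11.25

11.25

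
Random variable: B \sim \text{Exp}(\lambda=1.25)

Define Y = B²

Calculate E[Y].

E[B²] = Var(B) + (E[B])² = 0.64 + 0.64 = 1.28

1.28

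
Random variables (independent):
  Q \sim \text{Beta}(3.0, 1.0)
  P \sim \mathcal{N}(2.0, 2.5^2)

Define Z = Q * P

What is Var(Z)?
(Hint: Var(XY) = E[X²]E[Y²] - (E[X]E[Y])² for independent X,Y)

Var(XY) = E[X²]E[Y²] - (E[X]E[Y])²
E[Q] = 0.75, Var(Q) = 0.0375
E[P] = 2, Var(P) = 6.25
E[Q²] = 0.0375 + 0.75² = 0.6
E[P²] = 6.25 + 2² = 10.25
Var(Z) = 0.6*10.25 - (0.75*2)²
= 6.15 - 2.25 = 3.9

3.9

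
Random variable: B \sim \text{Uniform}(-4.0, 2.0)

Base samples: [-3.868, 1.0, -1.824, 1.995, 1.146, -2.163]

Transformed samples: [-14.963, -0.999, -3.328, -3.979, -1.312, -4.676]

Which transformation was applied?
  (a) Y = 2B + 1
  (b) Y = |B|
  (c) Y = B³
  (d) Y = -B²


Checking option (d) Y = -B²:
  B = -3.868 -> Y = -14.963 ✓
  B = 1.0 -> Y = -0.999 ✓
  B = -1.824 -> Y = -3.328 ✓
All samples match this transformation.

(d) -B²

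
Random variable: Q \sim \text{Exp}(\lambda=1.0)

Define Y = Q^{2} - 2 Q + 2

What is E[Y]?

E[Y] = 1*E[Q²] - 2*E[Q] + 2
E[Q] = 1
E[Q²] = Var(Q) + (E[Q])² = 1 + 1 = 2
E[Y] = 1*2 - 2*1 + 2 = 2

2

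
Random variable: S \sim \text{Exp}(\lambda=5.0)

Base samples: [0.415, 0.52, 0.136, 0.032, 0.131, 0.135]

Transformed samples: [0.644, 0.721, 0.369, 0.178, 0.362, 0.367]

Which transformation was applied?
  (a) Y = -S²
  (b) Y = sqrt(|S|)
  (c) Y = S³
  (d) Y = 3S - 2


Checking option (b) Y = sqrt(|S|):
  S = 0.415 -> Y = 0.644 ✓
  S = 0.52 -> Y = 0.721 ✓
  S = 0.136 -> Y = 0.369 ✓
All samples match this transformation.

(b) sqrt(|S|)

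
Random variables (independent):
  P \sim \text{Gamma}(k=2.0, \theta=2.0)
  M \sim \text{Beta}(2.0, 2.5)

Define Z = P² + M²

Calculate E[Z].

E[Z] = E[P²] + E[M²]
E[P²] = Var(P) + E[P]² = 8 + 16 = 24
E[M²] = Var(M) + E[M]² = 0.044893378 + 0.19753086 = 0.24242424
E[Z] = 24 + 0.24242424 = 24.242424

24.242424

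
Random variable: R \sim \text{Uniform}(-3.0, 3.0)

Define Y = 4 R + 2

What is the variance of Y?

For Y = aR + b: Var(Y) = a² * Var(R)
Var(R) = (3 + 3)^2/12 = 3
Var(Y) = 4² * 3 = 16 * 3 = 48

48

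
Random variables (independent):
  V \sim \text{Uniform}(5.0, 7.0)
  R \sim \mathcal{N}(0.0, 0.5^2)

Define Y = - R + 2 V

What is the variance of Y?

For independent RVs: Var(aX + bY) = a²Var(X) + b²Var(Y)
Var(V) = 0.33333333
Var(R) = 0.25
Var(Y) = 2²*0.33333333 + (-1)²*0.25
= 4*0.33333333 + 1*0.25 = 1.5833333

1.5833333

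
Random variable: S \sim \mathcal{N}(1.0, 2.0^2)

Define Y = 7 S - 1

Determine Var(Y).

For Y = aS + b: Var(Y) = a² * Var(S)
Var(S) = 2.0^2 = 4
Var(Y) = 7² * 4 = 49 * 4 = 196

196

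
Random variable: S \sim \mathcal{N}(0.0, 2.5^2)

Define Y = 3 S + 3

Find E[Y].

For Y = 3S + 3:
E[Y] = 3 * E[S] + 3
E[S] = 0.0 = 0
E[Y] = 3 * 0 + 3 = 3

3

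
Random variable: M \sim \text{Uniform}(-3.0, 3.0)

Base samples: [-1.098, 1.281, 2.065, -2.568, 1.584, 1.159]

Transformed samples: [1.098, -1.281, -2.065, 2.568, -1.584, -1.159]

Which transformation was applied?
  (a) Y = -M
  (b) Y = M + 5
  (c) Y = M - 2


Checking option (a) Y = -M:
  M = -1.098 -> Y = 1.098 ✓
  M = 1.281 -> Y = -1.281 ✓
  M = 2.065 -> Y = -2.065 ✓
All samples match this transformation.

(a) -M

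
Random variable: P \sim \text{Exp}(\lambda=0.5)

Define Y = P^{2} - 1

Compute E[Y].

E[Y] = 1*E[P²] - 1
E[P] = 2
E[P²] = Var(P) + (E[P])² = 4 + 4 = 8
E[Y] = 1*8 - 1 = 7

7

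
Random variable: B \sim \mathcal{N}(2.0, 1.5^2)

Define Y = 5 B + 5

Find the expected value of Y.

For Y = 5B + 5:
E[Y] = 5 * E[B] + 5
E[B] = 2.0 = 2
E[Y] = 5 * 2 + 5 = 15

15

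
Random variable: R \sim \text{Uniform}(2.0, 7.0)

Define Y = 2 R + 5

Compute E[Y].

For Y = 2R + 5:
E[Y] = 2 * E[R] + 5
E[R] = (2 + 7)/2 = 4.5
E[Y] = 2 * 4.5 + 5 = 14

14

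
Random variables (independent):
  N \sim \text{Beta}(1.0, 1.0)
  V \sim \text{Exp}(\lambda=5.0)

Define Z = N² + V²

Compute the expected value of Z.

E[Z] = E[N²] + E[V²]
E[N²] = Var(N) + E[N]² = 0.083333333 + 0.25 = 0.33333333
E[V²] = Var(V) + E[V]² = 0.04 + 0.04 = 0.08
E[Z] = 0.33333333 + 0.08 = 0.41333333

0.41333333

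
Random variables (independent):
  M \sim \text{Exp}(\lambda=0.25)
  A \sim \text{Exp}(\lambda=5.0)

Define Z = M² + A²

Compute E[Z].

E[Z] = E[M²] + E[A²]
E[M²] = Var(M) + E[M]² = 16 + 16 = 32
E[A²] = Var(A) + E[A]² = 0.04 + 0.04 = 0.08
E[Z] = 32 + 0.08 = 32.08

32.08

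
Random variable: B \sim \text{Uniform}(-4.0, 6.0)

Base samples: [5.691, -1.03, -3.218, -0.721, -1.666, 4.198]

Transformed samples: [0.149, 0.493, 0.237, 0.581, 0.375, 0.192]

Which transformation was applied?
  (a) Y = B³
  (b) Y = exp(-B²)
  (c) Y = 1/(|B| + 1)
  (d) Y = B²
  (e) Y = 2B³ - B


Checking option (c) Y = 1/(|B| + 1):
  B = 5.691 -> Y = 0.149 ✓
  B = -1.03 -> Y = 0.493 ✓
  B = -3.218 -> Y = 0.237 ✓
All samples match this transformation.

(c) 1/(|B| + 1)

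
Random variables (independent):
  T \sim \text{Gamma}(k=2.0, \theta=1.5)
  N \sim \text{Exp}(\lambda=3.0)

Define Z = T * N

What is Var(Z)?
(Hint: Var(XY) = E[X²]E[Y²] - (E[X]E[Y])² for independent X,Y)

Var(XY) = E[X²]E[Y²] - (E[X]E[Y])²
E[T] = 3, Var(T) = 4.5
E[N] = 0.33333333, Var(N) = 0.11111111
E[T²] = 4.5 + 3² = 13.5
E[N²] = 0.11111111 + 0.33333333² = 0.22222222
Var(Z) = 13.5*0.22222222 - (3*0.33333333)²
= 3 - 1 = 2

2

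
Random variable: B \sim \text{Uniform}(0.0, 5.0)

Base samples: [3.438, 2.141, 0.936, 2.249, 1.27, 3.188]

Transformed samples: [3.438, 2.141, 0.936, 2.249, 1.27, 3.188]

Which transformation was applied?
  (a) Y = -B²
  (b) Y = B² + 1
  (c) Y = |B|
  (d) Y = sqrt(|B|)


Checking option (c) Y = |B|:
  B = 3.438 -> Y = 3.438 ✓
  B = 2.141 -> Y = 2.141 ✓
  B = 0.936 -> Y = 0.936 ✓
All samples match this transformation.

(c) |B|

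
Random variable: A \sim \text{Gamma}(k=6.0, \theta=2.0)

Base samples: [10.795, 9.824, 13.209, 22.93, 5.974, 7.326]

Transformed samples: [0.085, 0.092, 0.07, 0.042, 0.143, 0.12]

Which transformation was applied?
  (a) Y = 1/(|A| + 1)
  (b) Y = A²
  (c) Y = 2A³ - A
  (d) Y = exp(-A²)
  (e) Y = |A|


Checking option (a) Y = 1/(|A| + 1):
  A = 10.795 -> Y = 0.085 ✓
  A = 9.824 -> Y = 0.092 ✓
  A = 13.209 -> Y = 0.07 ✓
All samples match this transformation.

(a) 1/(|A| + 1)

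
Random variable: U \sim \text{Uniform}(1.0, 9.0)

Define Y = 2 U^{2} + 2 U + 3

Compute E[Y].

E[Y] = 2*E[U²] + 2*E[U] + 3
E[U] = 5
E[U²] = Var(U) + (E[U])² = 5.3333333 + 25 = 30.333333
E[Y] = 2*30.333333 + 2*5 + 3 = 73.666667

73.666667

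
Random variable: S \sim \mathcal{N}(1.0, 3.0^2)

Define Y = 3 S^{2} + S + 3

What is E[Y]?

E[Y] = 3*E[S²] + 1*E[S] + 3
E[S] = 1
E[S²] = Var(S) + (E[S])² = 9 + 1 = 10
E[Y] = 3*10 + 1*1 + 3 = 34

34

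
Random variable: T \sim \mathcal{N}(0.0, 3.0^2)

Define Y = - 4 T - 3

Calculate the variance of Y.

For Y = aT + b: Var(Y) = a² * Var(T)
Var(T) = 3.0^2 = 9
Var(Y) = (-4)² * 9 = 16 * 9 = 144

144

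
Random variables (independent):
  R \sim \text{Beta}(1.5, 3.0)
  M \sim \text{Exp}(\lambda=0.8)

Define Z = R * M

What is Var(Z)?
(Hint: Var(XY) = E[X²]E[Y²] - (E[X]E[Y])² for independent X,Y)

Var(XY) = E[X²]E[Y²] - (E[X]E[Y])²
E[R] = 0.33333333, Var(R) = 0.04040404
E[M] = 1.25, Var(M) = 1.5625
E[R²] = 0.04040404 + 0.33333333² = 0.15151515
E[M²] = 1.5625 + 1.25² = 3.125
Var(Z) = 0.15151515*3.125 - (0.33333333*1.25)²
= 0.47348485 - 0.17361111 = 0.29987374

0.29987374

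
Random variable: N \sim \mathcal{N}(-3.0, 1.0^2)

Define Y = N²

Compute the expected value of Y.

Using E[X²] = Var(X) + (E[X])²:
E[N] = -3
Var(N) = 1.0^2 = 1
E[N²] = 1 + (-3)² = 1 + 9 = 10

10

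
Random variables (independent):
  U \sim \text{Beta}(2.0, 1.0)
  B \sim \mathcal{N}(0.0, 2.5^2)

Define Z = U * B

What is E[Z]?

For independent RVs: E[XY] = E[X]*E[Y]
E[U] = 0.66666667
E[B] = 0
E[Z] = 0.66666667 * 0 = 0

0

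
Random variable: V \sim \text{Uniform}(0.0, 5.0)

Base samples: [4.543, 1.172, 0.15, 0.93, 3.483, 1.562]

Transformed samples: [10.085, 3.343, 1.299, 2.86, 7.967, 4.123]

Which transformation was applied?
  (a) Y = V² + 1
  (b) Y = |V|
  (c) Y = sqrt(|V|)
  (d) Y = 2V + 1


Checking option (d) Y = 2V + 1:
  V = 4.543 -> Y = 10.085 ✓
  V = 1.172 -> Y = 3.343 ✓
  V = 0.15 -> Y = 1.299 ✓
All samples match this transformation.

(d) 2V + 1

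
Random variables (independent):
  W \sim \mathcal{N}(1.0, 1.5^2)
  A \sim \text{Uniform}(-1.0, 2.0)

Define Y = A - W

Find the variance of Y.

For independent RVs: Var(aX + bY) = a²Var(X) + b²Var(Y)
Var(W) = 2.25
Var(A) = 0.75
Var(Y) = (-1)²*2.25 + 1²*0.75
= 1*2.25 + 1*0.75 = 3

3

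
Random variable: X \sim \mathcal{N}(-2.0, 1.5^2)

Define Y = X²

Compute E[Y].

Using E[X²] = Var(X) + (E[X])²:
E[X] = -2
Var(X) = 1.5^2 = 2.25
E[X²] = 2.25 + (-2)² = 2.25 + 4 = 6.25

6.25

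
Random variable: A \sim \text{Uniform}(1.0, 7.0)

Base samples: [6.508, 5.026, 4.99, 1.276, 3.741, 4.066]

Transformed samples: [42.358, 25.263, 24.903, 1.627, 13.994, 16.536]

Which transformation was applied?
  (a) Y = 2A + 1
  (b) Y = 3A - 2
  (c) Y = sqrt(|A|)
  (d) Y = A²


Checking option (d) Y = A²:
  A = 6.508 -> Y = 42.358 ✓
  A = 5.026 -> Y = 25.263 ✓
  A = 4.99 -> Y = 24.903 ✓
All samples match this transformation.

(d) A²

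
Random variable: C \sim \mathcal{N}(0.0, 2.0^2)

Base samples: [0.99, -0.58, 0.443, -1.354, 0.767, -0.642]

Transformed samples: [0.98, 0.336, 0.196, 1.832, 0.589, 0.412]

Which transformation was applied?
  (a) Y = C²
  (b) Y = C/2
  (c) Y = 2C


Checking option (a) Y = C²:
  C = 0.99 -> Y = 0.98 ✓
  C = -0.58 -> Y = 0.336 ✓
  C = 0.443 -> Y = 0.196 ✓
All samples match this transformation.

(a) C²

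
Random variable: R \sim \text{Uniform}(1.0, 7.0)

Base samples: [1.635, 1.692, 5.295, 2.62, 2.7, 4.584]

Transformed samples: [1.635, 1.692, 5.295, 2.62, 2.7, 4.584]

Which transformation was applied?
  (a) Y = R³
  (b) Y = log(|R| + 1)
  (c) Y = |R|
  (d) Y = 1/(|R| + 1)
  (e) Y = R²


Checking option (c) Y = |R|:
  R = 1.635 -> Y = 1.635 ✓
  R = 1.692 -> Y = 1.692 ✓
  R = 5.295 -> Y = 5.295 ✓
All samples match this transformation.

(c) |R|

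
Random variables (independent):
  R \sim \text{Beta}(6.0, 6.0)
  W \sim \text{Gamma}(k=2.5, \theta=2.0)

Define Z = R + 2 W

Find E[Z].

E[Z] = 1*E[R] + 2*E[W]
E[R] = 0.5
E[W] = 5
E[Z] = 1*0.5 + 2*5 = 10.5

10.5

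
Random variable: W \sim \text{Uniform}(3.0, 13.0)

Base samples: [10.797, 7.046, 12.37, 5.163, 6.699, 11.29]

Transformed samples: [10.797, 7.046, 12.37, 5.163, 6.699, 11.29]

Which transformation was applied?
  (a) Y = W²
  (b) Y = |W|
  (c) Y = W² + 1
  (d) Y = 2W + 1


Checking option (b) Y = |W|:
  W = 10.797 -> Y = 10.797 ✓
  W = 7.046 -> Y = 7.046 ✓
  W = 12.37 -> Y = 12.37 ✓
All samples match this transformation.

(b) |W|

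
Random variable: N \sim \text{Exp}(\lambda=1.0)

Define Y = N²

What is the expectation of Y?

Using E[X²] = Var(X) + (E[X])²:
E[N] = 1
Var(N) = 1/1.0^2 = 1
E[N²] = 1 + 1² = 1 + 1 = 2

2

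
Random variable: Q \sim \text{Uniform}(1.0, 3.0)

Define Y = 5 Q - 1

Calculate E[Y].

For Y = 5Q - 1:
E[Y] = 5 * E[Q] - 1
E[Q] = (1 + 3)/2 = 2
E[Y] = 5 * 2 - 1 = 9

9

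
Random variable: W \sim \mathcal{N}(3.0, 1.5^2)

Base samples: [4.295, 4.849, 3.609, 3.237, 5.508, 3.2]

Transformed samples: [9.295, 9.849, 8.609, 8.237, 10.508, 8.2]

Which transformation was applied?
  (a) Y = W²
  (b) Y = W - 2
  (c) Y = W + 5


Checking option (c) Y = W + 5:
  W = 4.295 -> Y = 9.295 ✓
  W = 4.849 -> Y = 9.849 ✓
  W = 3.609 -> Y = 8.609 ✓
All samples match this transformation.

(c) W + 5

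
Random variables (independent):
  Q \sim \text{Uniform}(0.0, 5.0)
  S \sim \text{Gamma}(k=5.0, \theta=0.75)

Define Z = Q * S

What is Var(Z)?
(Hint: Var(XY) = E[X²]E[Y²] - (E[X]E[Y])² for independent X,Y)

Var(XY) = E[X²]E[Y²] - (E[X]E[Y])²
E[Q] = 2.5, Var(Q) = 2.0833333
E[S] = 3.75, Var(S) = 2.8125
E[Q²] = 2.0833333 + 2.5² = 8.3333333
E[S²] = 2.8125 + 3.75² = 16.875
Var(Z) = 8.3333333*16.875 - (2.5*3.75)²
= 140.625 - 87.890625 = 52.734375

52.734375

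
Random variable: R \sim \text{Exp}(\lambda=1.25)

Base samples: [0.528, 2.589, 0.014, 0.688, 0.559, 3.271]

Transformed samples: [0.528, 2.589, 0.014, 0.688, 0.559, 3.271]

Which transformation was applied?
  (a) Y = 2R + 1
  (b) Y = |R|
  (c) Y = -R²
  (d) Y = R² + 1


Checking option (b) Y = |R|:
  R = 0.528 -> Y = 0.528 ✓
  R = 2.589 -> Y = 2.589 ✓
  R = 0.014 -> Y = 0.014 ✓
All samples match this transformation.

(b) |R|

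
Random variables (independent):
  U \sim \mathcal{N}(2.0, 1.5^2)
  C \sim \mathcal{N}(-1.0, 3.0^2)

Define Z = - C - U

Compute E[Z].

E[Z] = -1*E[U] - 1*E[C]
E[U] = 2
E[C] = -1
E[Z] = -1*2 - 1*(-1) = -1

-1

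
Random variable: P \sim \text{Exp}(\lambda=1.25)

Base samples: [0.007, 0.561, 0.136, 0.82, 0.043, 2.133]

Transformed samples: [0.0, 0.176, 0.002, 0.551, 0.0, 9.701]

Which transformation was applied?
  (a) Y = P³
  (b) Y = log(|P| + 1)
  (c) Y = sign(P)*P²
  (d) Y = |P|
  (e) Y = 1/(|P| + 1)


Checking option (a) Y = P³:
  P = 0.007 -> Y = 0.0 ✓
  P = 0.561 -> Y = 0.176 ✓
  P = 0.136 -> Y = 0.002 ✓
All samples match this transformation.

(a) P³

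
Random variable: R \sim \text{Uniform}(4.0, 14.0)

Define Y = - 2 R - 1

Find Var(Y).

For Y = aR + b: Var(Y) = a² * Var(R)
Var(R) = (14 - 4)^2/12 = 8.3333333
Var(Y) = (-2)² * 8.3333333 = 4 * 8.3333333 = 33.333333

33.333333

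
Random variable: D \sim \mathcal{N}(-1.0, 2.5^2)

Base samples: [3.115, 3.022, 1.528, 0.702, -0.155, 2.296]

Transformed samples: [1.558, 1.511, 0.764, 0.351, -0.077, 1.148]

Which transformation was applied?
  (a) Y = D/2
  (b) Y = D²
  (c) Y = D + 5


Checking option (a) Y = D/2:
  D = 3.115 -> Y = 1.558 ✓
  D = 3.022 -> Y = 1.511 ✓
  D = 1.528 -> Y = 0.764 ✓
All samples match this transformation.

(a) D/2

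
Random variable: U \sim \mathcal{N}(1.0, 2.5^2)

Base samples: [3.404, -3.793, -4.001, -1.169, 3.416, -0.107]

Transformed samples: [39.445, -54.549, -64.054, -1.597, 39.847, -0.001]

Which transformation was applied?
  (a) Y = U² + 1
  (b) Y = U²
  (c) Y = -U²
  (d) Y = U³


Checking option (d) Y = U³:
  U = 3.404 -> Y = 39.445 ✓
  U = -3.793 -> Y = -54.549 ✓
  U = -4.001 -> Y = -64.054 ✓
All samples match this transformation.

(d) U³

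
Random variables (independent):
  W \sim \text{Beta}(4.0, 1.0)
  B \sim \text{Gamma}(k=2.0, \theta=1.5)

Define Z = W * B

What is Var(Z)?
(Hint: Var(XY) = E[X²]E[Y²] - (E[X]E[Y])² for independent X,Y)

Var(XY) = E[X²]E[Y²] - (E[X]E[Y])²
E[W] = 0.8, Var(W) = 0.026666667
E[B] = 3, Var(B) = 4.5
E[W²] = 0.026666667 + 0.8² = 0.66666667
E[B²] = 4.5 + 3² = 13.5
Var(Z) = 0.66666667*13.5 - (0.8*3)²
= 9 - 5.76 = 3.24

3.24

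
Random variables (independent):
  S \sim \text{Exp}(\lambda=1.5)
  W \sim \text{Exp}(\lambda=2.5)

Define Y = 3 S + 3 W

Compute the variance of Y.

For independent RVs: Var(aX + bY) = a²Var(X) + b²Var(Y)
Var(S) = 0.44444444
Var(W) = 0.16
Var(Y) = 3²*0.44444444 + 3²*0.16
= 9*0.44444444 + 9*0.16 = 5.44

5.44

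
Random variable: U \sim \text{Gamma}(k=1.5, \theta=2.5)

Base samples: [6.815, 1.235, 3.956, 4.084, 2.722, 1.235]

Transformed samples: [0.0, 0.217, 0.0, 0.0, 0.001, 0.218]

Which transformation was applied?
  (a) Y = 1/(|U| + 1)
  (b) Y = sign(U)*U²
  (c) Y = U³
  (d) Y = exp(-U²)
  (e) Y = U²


Checking option (d) Y = exp(-U²):
  U = 6.815 -> Y = 0.0 ✓
  U = 1.235 -> Y = 0.217 ✓
  U = 3.956 -> Y = 0.0 ✓
All samples match this transformation.

(d) exp(-U²)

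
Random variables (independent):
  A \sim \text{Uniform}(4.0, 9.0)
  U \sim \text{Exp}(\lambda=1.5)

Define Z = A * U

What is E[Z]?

For independent RVs: E[XY] = E[X]*E[Y]
E[A] = 6.5
E[U] = 0.66666667
E[Z] = 6.5 * 0.66666667 = 4.3333333

4.3333333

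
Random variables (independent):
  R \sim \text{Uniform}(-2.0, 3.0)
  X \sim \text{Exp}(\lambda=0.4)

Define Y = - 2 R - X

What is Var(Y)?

For independent RVs: Var(aX + bY) = a²Var(X) + b²Var(Y)
Var(R) = 2.0833333
Var(X) = 6.25
Var(Y) = (-2)²*2.0833333 + (-1)²*6.25
= 4*2.0833333 + 1*6.25 = 14.583333

14.583333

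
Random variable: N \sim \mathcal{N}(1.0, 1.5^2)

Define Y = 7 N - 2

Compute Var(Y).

For Y = aN + b: Var(Y) = a² * Var(N)
Var(N) = 1.5^2 = 2.25
Var(Y) = 7² * 2.25 = 49 * 2.25 = 110.25

110.25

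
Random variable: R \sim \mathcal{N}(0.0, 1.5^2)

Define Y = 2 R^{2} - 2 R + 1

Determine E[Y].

E[Y] = 2*E[R²] - 2*E[R] + 1
E[R] = 0
E[R²] = Var(R) + (E[R])² = 2.25 + 0 = 2.25
E[Y] = 2*2.25 - 2*0 + 1 = 5.5

5.5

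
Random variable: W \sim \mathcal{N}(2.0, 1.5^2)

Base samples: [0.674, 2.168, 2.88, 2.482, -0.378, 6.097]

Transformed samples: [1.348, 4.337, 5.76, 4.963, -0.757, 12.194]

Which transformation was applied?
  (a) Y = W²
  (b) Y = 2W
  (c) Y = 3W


Checking option (b) Y = 2W:
  W = 0.674 -> Y = 1.348 ✓
  W = 2.168 -> Y = 4.337 ✓
  W = 2.88 -> Y = 5.76 ✓
All samples match this transformation.

(b) 2W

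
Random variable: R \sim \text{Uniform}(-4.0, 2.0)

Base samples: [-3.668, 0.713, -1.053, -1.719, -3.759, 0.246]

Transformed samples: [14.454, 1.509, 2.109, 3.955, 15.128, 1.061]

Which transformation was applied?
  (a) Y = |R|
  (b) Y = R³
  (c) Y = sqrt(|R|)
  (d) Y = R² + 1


Checking option (d) Y = R² + 1:
  R = -3.668 -> Y = 14.454 ✓
  R = 0.713 -> Y = 1.509 ✓
  R = -1.053 -> Y = 2.109 ✓
All samples match this transformation.

(d) R² + 1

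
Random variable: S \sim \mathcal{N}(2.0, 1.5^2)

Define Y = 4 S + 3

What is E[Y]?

For Y = 4S + 3:
E[Y] = 4 * E[S] + 3
E[S] = 2.0 = 2
E[Y] = 4 * 2 + 3 = 11

11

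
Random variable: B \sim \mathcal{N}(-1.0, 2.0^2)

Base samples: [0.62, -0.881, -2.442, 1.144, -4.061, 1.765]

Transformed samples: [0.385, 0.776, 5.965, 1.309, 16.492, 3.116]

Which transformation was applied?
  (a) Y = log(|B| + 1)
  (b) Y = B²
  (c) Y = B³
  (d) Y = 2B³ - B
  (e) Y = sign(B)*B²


Checking option (b) Y = B²:
  B = 0.62 -> Y = 0.385 ✓
  B = -0.881 -> Y = 0.776 ✓
  B = -2.442 -> Y = 5.965 ✓
All samples match this transformation.

(b) B²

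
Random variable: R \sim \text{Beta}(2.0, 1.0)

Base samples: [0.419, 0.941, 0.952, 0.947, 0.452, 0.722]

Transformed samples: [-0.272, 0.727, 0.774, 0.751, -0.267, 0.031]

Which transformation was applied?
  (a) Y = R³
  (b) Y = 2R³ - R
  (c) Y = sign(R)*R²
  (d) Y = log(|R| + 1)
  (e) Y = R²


Checking option (b) Y = 2R³ - R:
  R = 0.419 -> Y = -0.272 ✓
  R = 0.941 -> Y = 0.727 ✓
  R = 0.952 -> Y = 0.774 ✓
All samples match this transformation.

(b) 2R³ - R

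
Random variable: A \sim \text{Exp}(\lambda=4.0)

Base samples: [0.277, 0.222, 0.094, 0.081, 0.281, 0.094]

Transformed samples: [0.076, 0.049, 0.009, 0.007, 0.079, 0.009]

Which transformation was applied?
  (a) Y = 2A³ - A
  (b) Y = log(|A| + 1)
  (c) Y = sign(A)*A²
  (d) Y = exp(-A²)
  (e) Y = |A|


Checking option (c) Y = sign(A)*A²:
  A = 0.277 -> Y = 0.076 ✓
  A = 0.222 -> Y = 0.049 ✓
  A = 0.094 -> Y = 0.009 ✓
All samples match this transformation.

(c) sign(A)*A²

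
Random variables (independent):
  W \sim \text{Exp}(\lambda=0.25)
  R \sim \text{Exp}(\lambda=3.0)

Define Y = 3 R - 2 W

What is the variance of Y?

For independent RVs: Var(aX + bY) = a²Var(X) + b²Var(Y)
Var(W) = 16
Var(R) = 0.11111111
Var(Y) = (-2)²*16 + 3²*0.11111111
= 4*16 + 9*0.11111111 = 65

65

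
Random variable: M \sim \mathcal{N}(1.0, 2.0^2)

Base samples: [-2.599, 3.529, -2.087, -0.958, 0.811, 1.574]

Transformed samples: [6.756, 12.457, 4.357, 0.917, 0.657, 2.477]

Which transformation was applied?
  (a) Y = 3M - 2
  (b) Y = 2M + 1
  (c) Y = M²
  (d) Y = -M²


Checking option (c) Y = M²:
  M = -2.599 -> Y = 6.756 ✓
  M = 3.529 -> Y = 12.457 ✓
  M = -2.087 -> Y = 4.357 ✓
All samples match this transformation.

(c) M²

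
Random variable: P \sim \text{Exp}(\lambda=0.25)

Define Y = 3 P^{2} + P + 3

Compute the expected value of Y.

E[Y] = 3*E[P²] + 1*E[P] + 3
E[P] = 4
E[P²] = Var(P) + (E[P])² = 16 + 16 = 32
E[Y] = 3*32 + 1*4 + 3 = 103

103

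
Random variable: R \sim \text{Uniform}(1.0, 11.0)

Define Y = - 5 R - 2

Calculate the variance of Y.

For Y = aR + b: Var(Y) = a² * Var(R)
Var(R) = (11 - 1)^2/12 = 8.3333333
Var(Y) = (-5)² * 8.3333333 = 25 * 8.3333333 = 208.33333

208.33333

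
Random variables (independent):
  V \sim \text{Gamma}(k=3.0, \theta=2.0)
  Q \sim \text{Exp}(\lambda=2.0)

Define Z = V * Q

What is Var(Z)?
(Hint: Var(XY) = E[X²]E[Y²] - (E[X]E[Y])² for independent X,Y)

Var(XY) = E[X²]E[Y²] - (E[X]E[Y])²
E[V] = 6, Var(V) = 12
E[Q] = 0.5, Var(Q) = 0.25
E[V²] = 12 + 6² = 48
E[Q²] = 0.25 + 0.5² = 0.5
Var(Z) = 48*0.5 - (6*0.5)²
= 24 - 9 = 15

15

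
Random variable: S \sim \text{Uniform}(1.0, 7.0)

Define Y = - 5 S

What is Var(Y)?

For Y = aS + b: Var(Y) = a² * Var(S)
Var(S) = (7 - 1)^2/12 = 3
Var(Y) = (-5)² * 3 = 25 * 3 = 75

75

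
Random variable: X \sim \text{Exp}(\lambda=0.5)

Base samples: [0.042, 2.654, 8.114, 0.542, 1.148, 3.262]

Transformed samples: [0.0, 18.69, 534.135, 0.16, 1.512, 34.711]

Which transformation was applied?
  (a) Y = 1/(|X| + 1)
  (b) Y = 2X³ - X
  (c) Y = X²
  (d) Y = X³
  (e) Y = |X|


Checking option (d) Y = X³:
  X = 0.042 -> Y = 0.0 ✓
  X = 2.654 -> Y = 18.69 ✓
  X = 8.114 -> Y = 534.135 ✓
All samples match this transformation.

(d) X³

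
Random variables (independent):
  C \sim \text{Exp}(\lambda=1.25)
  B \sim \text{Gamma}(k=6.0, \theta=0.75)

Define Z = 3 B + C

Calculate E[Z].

E[Z] = 1*E[C] + 3*E[B]
E[C] = 0.8
E[B] = 4.5
E[Z] = 1*0.8 + 3*4.5 = 14.3

14.3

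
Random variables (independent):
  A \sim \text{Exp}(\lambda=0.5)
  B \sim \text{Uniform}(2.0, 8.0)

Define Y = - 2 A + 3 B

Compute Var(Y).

For independent RVs: Var(aX + bY) = a²Var(X) + b²Var(Y)
Var(A) = 4
Var(B) = 3
Var(Y) = (-2)²*4 + 3²*3
= 4*4 + 9*3 = 43

43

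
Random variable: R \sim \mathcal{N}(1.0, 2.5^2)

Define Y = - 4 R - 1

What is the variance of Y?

For Y = aR + b: Var(Y) = a² * Var(R)
Var(R) = 2.5^2 = 6.25
Var(Y) = (-4)² * 6.25 = 16 * 6.25 = 100

100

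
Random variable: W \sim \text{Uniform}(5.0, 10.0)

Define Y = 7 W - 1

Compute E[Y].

For Y = 7W - 1:
E[Y] = 7 * E[W] - 1
E[W] = (5 + 10)/2 = 7.5
E[Y] = 7 * 7.5 - 1 = 51.5

51.5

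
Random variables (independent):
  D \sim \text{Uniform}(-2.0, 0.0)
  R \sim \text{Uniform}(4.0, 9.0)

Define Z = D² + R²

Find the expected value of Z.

E[Z] = E[D²] + E[R²]
E[D²] = Var(D) + E[D]² = 0.33333333 + 1 = 1.3333333
E[R²] = Var(R) + E[R]² = 2.0833333 + 42.25 = 44.333333
E[Z] = 1.3333333 + 44.333333 = 45.666667

45.666667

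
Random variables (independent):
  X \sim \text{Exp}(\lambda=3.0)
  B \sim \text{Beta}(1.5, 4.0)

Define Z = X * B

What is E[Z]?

For independent RVs: E[XY] = E[X]*E[Y]
E[X] = 0.33333333
E[B] = 0.27272727
E[Z] = 0.33333333 * 0.27272727 = 0.090909091

0.090909091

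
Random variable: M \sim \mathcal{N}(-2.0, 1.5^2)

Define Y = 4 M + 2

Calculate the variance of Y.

For Y = aM + b: Var(Y) = a² * Var(M)
Var(M) = 1.5^2 = 2.25
Var(Y) = 4² * 2.25 = 16 * 2.25 = 36

36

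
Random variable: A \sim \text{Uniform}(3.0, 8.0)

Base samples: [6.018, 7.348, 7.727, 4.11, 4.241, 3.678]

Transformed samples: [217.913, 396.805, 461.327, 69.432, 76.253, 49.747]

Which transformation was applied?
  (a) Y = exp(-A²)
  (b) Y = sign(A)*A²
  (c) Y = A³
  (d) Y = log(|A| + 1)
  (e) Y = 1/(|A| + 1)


Checking option (c) Y = A³:
  A = 6.018 -> Y = 217.913 ✓
  A = 7.348 -> Y = 396.805 ✓
  A = 7.727 -> Y = 461.327 ✓
All samples match this transformation.

(c) A³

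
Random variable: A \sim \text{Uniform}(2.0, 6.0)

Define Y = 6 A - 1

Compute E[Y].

For Y = 6A - 1:
E[Y] = 6 * E[A] - 1
E[A] = (2 + 6)/2 = 4
E[Y] = 6 * 4 - 1 = 23

23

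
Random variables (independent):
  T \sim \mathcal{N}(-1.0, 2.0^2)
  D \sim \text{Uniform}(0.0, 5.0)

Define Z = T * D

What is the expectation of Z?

For independent RVs: E[XY] = E[X]*E[Y]
E[T] = -1
E[D] = 2.5
E[Z] = -1 * 2.5 = -2.5

-2.5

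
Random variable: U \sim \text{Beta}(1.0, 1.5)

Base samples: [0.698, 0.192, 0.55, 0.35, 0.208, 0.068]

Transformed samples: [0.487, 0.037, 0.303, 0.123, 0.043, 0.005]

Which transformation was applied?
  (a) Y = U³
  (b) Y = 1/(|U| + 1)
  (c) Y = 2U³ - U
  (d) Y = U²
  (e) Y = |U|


Checking option (d) Y = U²:
  U = 0.698 -> Y = 0.487 ✓
  U = 0.192 -> Y = 0.037 ✓
  U = 0.55 -> Y = 0.303 ✓
All samples match this transformation.

(d) U²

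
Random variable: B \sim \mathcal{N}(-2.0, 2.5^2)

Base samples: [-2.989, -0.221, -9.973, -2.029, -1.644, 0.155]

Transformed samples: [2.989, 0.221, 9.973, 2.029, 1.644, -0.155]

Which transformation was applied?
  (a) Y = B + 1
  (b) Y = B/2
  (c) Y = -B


Checking option (c) Y = -B:
  B = -2.989 -> Y = 2.989 ✓
  B = -0.221 -> Y = 0.221 ✓
  B = -9.973 -> Y = 9.973 ✓
All samples match this transformation.

(c) -B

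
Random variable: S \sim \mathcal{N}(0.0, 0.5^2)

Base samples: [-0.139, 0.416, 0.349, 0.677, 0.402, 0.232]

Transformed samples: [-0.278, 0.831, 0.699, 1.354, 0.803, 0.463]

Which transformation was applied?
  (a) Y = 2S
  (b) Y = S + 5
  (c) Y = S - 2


Checking option (a) Y = 2S:
  S = -0.139 -> Y = -0.278 ✓
  S = 0.416 -> Y = 0.831 ✓
  S = 0.349 -> Y = 0.699 ✓
All samples match this transformation.

(a) 2S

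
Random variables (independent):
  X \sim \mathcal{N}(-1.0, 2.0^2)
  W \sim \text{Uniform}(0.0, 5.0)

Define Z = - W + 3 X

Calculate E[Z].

E[Z] = 3*E[X] - 1*E[W]
E[X] = -1
E[W] = 2.5
E[Z] = 3*(-1) - 1*2.5 = -5.5

-5.5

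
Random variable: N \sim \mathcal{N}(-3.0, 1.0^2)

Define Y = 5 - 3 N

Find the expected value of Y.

For Y = -3N + 5:
E[Y] = -3 * E[N] + 5
E[N] = -3.0 = -3
E[Y] = -3 * (-3) + 5 = 14

14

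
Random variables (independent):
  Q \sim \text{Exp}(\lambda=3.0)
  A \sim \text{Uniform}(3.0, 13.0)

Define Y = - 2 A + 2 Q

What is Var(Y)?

For independent RVs: Var(aX + bY) = a²Var(X) + b²Var(Y)
Var(Q) = 0.11111111
Var(A) = 8.3333333
Var(Y) = 2²*0.11111111 + (-2)²*8.3333333
= 4*0.11111111 + 4*8.3333333 = 33.777778

33.777778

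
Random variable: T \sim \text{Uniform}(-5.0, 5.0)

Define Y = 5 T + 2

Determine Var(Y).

For Y = aT + b: Var(Y) = a² * Var(T)
Var(T) = (5 + 5)^2/12 = 8.3333333
Var(Y) = 5² * 8.3333333 = 25 * 8.3333333 = 208.33333

208.33333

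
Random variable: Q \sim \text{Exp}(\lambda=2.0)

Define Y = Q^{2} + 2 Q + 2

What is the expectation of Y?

E[Y] = 1*E[Q²] + 2*E[Q] + 2
E[Q] = 0.5
E[Q²] = Var(Q) + (E[Q])² = 0.25 + 0.25 = 0.5
E[Y] = 1*0.5 + 2*0.5 + 2 = 3.5

3.5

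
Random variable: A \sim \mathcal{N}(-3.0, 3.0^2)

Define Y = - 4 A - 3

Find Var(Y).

For Y = aA + b: Var(Y) = a² * Var(A)
Var(A) = 3.0^2 = 9
Var(Y) = (-4)² * 9 = 16 * 9 = 144

144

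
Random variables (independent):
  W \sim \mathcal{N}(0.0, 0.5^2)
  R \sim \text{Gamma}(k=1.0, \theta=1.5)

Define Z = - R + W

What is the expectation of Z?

E[Z] = 1*E[W] - 1*E[R]
E[W] = 0
E[R] = 1.5
E[Z] = 1*0 - 1*1.5 = -1.5

-1.5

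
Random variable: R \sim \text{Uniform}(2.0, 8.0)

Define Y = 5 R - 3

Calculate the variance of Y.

For Y = aR + b: Var(Y) = a² * Var(R)
Var(R) = (8 - 2)^2/12 = 3
Var(Y) = 5² * 3 = 25 * 3 = 75

75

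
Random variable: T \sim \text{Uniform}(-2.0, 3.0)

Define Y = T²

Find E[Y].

E[T²] = Var(T) + (E[T])² = 2.0833333 + 0.25 = 2.3333333

2.3333333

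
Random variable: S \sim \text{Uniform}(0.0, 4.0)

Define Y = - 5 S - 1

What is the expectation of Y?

For Y = -5S - 1:
E[Y] = -5 * E[S] - 1
E[S] = (0 + 4)/2 = 2
E[Y] = -5 * 2 - 1 = -11

-11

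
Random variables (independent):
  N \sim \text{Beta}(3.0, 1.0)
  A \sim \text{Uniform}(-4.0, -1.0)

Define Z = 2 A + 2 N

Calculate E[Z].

E[Z] = 2*E[N] + 2*E[A]
E[N] = 0.75
E[A] = -2.5
E[Z] = 2*0.75 + 2*(-2.5) = -3.5

-3.5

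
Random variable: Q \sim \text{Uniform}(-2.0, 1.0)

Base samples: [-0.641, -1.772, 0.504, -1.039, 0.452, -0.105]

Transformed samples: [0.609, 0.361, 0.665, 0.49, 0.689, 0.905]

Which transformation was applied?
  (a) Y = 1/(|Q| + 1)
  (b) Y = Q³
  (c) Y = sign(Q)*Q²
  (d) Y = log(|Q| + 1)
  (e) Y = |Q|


Checking option (a) Y = 1/(|Q| + 1):
  Q = -0.641 -> Y = 0.609 ✓
  Q = -1.772 -> Y = 0.361 ✓
  Q = 0.504 -> Y = 0.665 ✓
All samples match this transformation.

(a) 1/(|Q| + 1)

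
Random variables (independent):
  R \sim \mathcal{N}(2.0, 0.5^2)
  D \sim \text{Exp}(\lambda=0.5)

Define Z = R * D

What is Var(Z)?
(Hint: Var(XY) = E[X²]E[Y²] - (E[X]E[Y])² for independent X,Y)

Var(XY) = E[X²]E[Y²] - (E[X]E[Y])²
E[R] = 2, Var(R) = 0.25
E[D] = 2, Var(D) = 4
E[R²] = 0.25 + 2² = 4.25
E[D²] = 4 + 2² = 8
Var(Z) = 4.25*8 - (2*2)²
= 34 - 16 = 18

18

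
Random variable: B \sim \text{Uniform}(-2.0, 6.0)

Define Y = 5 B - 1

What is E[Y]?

For Y = 5B - 1:
E[Y] = 5 * E[B] - 1
E[B] = (-2 + 6)/2 = 2
E[Y] = 5 * 2 - 1 = 9

9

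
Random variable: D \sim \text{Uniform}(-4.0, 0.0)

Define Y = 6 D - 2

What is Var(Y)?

For Y = aD + b: Var(Y) = a² * Var(D)
Var(D) = (0 + 4)^2/12 = 1.3333333
Var(Y) = 6² * 1.3333333 = 36 * 1.3333333 = 48

48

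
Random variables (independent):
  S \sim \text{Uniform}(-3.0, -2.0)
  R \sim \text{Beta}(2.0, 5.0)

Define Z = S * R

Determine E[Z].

For independent RVs: E[XY] = E[X]*E[Y]
E[S] = -2.5
E[R] = 0.28571429
E[Z] = -2.5 * 0.28571429 = -0.71428571

-0.71428571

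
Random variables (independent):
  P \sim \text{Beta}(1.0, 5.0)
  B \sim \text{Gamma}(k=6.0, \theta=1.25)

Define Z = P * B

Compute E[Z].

For independent RVs: E[XY] = E[X]*E[Y]
E[P] = 0.16666667
E[B] = 7.5
E[Z] = 0.16666667 * 7.5 = 1.25

1.25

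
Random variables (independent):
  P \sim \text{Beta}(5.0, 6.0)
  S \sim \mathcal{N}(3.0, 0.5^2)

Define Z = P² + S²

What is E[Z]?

E[Z] = E[P²] + E[S²]
E[P²] = Var(P) + E[P]² = 0.020661157 + 0.20661157 = 0.22727273
E[S²] = Var(S) + E[S]² = 0.25 + 9 = 9.25
E[Z] = 0.22727273 + 9.25 = 9.4772727

9.4772727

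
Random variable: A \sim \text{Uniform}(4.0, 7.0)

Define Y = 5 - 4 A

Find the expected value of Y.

For Y = -4A + 5:
E[Y] = -4 * E[A] + 5
E[A] = (4 + 7)/2 = 5.5
E[Y] = -4 * 5.5 + 5 = -17

-17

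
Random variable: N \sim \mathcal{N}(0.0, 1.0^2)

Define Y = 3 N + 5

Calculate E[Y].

For Y = 3N + 5:
E[Y] = 3 * E[N] + 5
E[N] = 0.0 = 0
E[Y] = 3 * 0 + 5 = 5

5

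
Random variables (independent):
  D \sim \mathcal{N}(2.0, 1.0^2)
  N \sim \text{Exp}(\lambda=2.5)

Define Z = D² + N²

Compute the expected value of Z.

E[Z] = E[D²] + E[N²]
E[D²] = Var(D) + E[D]² = 1 + 4 = 5
E[N²] = Var(N) + E[N]² = 0.16 + 0.16 = 0.32
E[Z] = 5 + 0.32 = 5.32

5.32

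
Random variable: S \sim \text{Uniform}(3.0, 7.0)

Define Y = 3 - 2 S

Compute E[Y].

For Y = -2S + 3:
E[Y] = -2 * E[S] + 3
E[S] = (3 + 7)/2 = 5
E[Y] = -2 * 5 + 3 = -7

-7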